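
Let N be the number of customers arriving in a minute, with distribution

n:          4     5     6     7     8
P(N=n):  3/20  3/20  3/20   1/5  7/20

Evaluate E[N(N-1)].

E[N(N-1)] = Σ n(n-1)·P(N=n)
 = 12·3/20 + 20·3/20 + 30·3/20 + 42·1/5 + 56·7/20
 = 9/5 + 3 + 9/2 + 42/5 + 98/5
 = 373/10

37.3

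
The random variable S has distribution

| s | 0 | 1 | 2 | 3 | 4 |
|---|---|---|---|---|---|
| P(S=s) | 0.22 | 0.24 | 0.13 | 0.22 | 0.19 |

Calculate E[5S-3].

E[5S-3] = Σ (5s-3)·P(S=s)
 = (-3)·0.22 + 2·0.24 + 7·0.13 + 12·0.22 + 17·0.19
 = (-0.66) + 0.48 + 0.91 + 2.64 + 3.23
 = 6.6

6.6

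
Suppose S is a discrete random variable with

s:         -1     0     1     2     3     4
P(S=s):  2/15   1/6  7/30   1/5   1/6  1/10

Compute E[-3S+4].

-0.2

E[-3S+4] = Σ (-3s+4)·P(S=s)
 = 7·2/15 + 4·1/6 + 1·7/30 + (-2)·1/5 + (-5)·1/6 + (-8)·1/10
 = 14/15 + 2/3 + 7/30 + (-2/5) + (-5/6) + (-4/5)
 = -1/5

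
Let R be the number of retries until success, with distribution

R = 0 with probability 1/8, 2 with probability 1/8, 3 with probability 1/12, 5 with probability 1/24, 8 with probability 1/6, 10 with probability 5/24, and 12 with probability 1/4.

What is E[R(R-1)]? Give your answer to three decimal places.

E[R(R-1)] = Σ r(r-1)·P(R=r)
 = 0·1/8 + 2·1/8 + 6·1/12 + 20·1/24 + 56·1/6 + 90·5/24 + 132·1/4
 = 0 + 1/4 + 1/2 + 5/6 + 28/3 + 75/4 + 33
 = 188/3

62.667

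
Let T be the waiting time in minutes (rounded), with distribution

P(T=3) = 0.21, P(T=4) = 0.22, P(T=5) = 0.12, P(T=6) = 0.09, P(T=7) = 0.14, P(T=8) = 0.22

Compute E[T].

5.39

E[T] = Σ t·P(T=t)
 = 3·0.21 + 4·0.22 + 5·0.12 + 6·0.09 + 7·0.14 + 8·0.22
 = 0.63 + 0.88 + 0.6 + 0.54 + 0.98 + 1.76
 = 5.39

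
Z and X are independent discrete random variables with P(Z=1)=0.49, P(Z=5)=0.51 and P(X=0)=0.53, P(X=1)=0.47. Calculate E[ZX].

E[ZX] = Σ_z Σ_x zx · P(Z=z)P(X=x)
 = 0·0.2597 + 1·0.2303 + 0·0.2703 + 5·0.2397
 = 0 + 0.2303 + 0 + 1.1985
 = 1.4288

1.4288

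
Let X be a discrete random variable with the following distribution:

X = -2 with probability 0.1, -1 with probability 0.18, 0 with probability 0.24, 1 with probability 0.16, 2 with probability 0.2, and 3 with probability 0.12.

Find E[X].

E[X] = Σ x·P(X=x)
 = (-2)·0.1 + (-1)·0.18 + 0·0.24 + 1·0.16 + 2·0.2 + 3·0.12
 = (-0.2) + (-0.18) + 0 + 0.16 + 0.4 + 0.36
 = 0.54

0.54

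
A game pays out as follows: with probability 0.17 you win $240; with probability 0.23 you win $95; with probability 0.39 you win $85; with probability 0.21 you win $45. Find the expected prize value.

105.25

E[payout] = 240·0.17 + 95·0.23 + 85·0.39 + 45·0.21
 = 40.8 + 21.85 + 33.15 + 9.45
 = 105.25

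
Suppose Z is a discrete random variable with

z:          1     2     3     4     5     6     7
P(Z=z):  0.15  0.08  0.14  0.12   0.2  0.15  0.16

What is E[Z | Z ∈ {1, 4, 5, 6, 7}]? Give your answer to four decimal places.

4.6795

P(Z ∈ {1, 4, 5, 6, 7}) = 0.15 + 0.12 + 0.2 + 0.15 + 0.16 = 0.78.
E[Z | Z ∈ {1, 4, 5, 6, 7}] = [1·0.15 + 4·0.12 + 5·0.2 + 6·0.15 + 7·0.16] / 0.78
 = 3.65 / 0.78
 = 365/78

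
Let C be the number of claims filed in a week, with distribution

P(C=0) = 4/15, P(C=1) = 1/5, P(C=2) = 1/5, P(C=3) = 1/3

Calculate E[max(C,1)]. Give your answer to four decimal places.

1.8667

E[max(C,1)] = Σ max(c,1)·P(C=c)
 = 1·4/15 + 1·1/5 + 2·1/5 + 3·1/3
 = 4/15 + 1/5 + 2/5 + 1
 = 28/15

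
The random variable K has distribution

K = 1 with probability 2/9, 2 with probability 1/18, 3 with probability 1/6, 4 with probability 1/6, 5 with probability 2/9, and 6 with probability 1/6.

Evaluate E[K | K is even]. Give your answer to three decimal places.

4.571

P(K is even) = 1/18 + 1/6 + 1/6 = 7/18.
E[K | K is even] = [2·1/18 + 4·1/6 + 6·1/6] / (7/18)
 = 16/9 / (7/18)
 = 32/7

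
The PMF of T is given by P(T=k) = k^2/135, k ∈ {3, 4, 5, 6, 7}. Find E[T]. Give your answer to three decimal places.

E[T] = Σ t·P(T=t)
 = 3·1/15 + 4·16/135 + 5·5/27 + 6·4/15 + 7·49/135
 = 1/5 + 64/135 + 25/27 + 8/5 + 343/135
 = 155/27

5.741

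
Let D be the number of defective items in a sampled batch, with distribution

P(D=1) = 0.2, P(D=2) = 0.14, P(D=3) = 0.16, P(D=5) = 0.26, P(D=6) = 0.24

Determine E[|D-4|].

1.78

E[|D-4|] = Σ |d-4|·P(D=d)
 = 3·0.2 + 2·0.14 + 1·0.16 + 1·0.26 + 2·0.24
 = 0.6 + 0.28 + 0.16 + 0.26 + 0.48
 = 1.78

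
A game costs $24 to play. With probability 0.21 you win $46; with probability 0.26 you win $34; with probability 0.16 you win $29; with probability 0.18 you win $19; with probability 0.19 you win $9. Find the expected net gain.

4.27

E[payout] = 46·0.21 + 34·0.26 + 29·0.16 + 19·0.18 + 9·0.19
 = 9.66 + 8.84 + 4.64 + 3.42 + 1.71
 = 28.27
Net = 28.27 - 24 = 4.27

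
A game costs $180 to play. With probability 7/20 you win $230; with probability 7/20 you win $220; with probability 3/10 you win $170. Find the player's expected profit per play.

E[payout] = 230·7/20 + 220·7/20 + 170·3/10
 = 161/2 + 77 + 51
 = 417/2
Net = 417/2 - 180 = 57/2

28.5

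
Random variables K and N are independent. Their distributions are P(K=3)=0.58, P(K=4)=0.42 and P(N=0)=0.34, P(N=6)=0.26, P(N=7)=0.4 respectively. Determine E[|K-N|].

E[|K-N|] = Σ_k Σ_n |k-n| · P(K=k)P(N=n)
 = 3·0.1972 + 3·0.1508 + 4·0.232 + 4·0.1428 + 2·0.1092 + 3·0.168
 = 0.5916 + 0.4524 + 0.928 + 0.5712 + 0.2184 + 0.504
 = 3.2656

3.2656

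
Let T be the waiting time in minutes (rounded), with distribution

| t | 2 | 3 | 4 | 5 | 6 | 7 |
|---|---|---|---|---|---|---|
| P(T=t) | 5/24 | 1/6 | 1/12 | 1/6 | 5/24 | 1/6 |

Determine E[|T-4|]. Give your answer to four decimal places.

E[|T-4|] = Σ |t-4|·P(T=t)
 = 2·5/24 + 1·1/6 + 0·1/12 + 1·1/6 + 2·5/24 + 3·1/6
 = 5/12 + 1/6 + 0 + 1/6 + 5/12 + 1/2
 = 5/3

1.6667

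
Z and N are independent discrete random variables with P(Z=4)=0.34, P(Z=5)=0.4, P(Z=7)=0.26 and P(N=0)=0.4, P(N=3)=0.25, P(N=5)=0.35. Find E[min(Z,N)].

2.381

E[min(Z,N)] = Σ_z Σ_n min(z,n) · P(Z=z)P(N=n)
 = 0·0.136 + 3·0.085 + 4·0.119 + 0·0.16 + 3·0.1 + 5·0.14 + 0·0.104 + 3·0.065 + 5·0.091
 = 0 + 0.255 + 0.476 + 0 + 0.3 + 0.7 + 0 + 0.195 + 0.455
 = 2.381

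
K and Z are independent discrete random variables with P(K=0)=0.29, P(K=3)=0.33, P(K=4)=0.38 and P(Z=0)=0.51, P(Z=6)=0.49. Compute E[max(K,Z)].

4.2201

E[max(K,Z)] = Σ_k Σ_z max(k,z) · P(K=k)P(Z=z)
 = 0·0.1479 + 6·0.1421 + 3·0.1683 + 6·0.1617 + 4·0.1938 + 6·0.1862
 = 0 + 0.8526 + 0.5049 + 0.9702 + 0.7752 + 1.1172
 = 4.2201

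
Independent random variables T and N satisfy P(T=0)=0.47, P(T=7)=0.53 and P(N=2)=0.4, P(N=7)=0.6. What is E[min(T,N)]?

2.65

E[min(T,N)] = Σ_t Σ_n min(t,n) · P(T=t)P(N=n)
 = 0·0.188 + 0·0.282 + 2·0.212 + 7·0.318
 = 0 + 0 + 0.424 + 2.226
 = 2.65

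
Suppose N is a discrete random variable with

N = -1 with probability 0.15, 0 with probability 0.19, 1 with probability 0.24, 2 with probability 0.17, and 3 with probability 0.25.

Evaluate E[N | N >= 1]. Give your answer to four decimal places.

P(N >= 1) = 0.24 + 0.17 + 0.25 = 0.66.
E[N | N >= 1] = [1·0.24 + 2·0.17 + 3·0.25] / 0.66
 = 1.33 / 0.66
 = 133/66

2.0152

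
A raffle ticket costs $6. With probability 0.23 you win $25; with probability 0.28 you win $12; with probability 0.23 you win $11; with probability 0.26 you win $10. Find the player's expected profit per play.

E[payout] = 25·0.23 + 12·0.28 + 11·0.23 + 10·0.26
 = 5.75 + 3.36 + 2.53 + 2.6
 = 14.24
Net = 14.24 - 6 = 8.24

8.24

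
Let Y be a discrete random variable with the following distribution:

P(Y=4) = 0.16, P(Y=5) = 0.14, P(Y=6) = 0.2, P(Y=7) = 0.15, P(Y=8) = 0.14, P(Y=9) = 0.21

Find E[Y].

E[Y] = Σ y·P(Y=y)
 = 4·0.16 + 5·0.14 + 6·0.2 + 7·0.15 + 8·0.14 + 9·0.21
 = 0.64 + 0.7 + 1.2 + 1.05 + 1.12 + 1.89
 = 6.6

6.6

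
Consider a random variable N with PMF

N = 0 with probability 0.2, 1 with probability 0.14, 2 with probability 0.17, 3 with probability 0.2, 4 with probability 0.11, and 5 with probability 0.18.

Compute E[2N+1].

5.84

E[2N+1] = Σ (2n+1)·P(N=n)
 = 1·0.2 + 3·0.14 + 5·0.17 + 7·0.2 + 9·0.11 + 11·0.18
 = 0.2 + 0.42 + 0.85 + 1.4 + 0.99 + 1.98
 = 5.84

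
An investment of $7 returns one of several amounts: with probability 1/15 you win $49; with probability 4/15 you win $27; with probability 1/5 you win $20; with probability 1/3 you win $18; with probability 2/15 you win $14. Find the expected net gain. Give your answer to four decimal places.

E[payout] = 49·1/15 + 27·4/15 + 20·1/5 + 18·1/3 + 14·2/15
 = 49/15 + 36/5 + 4 + 6 + 28/15
 = 67/3
Net = 67/3 - 7 = 46/3

15.3333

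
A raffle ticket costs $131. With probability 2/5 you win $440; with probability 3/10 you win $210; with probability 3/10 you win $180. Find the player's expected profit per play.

E[payout] = 440·2/5 + 210·3/10 + 180·3/10
 = 176 + 63 + 54
 = 293
Net = 293 - 131 = 162

162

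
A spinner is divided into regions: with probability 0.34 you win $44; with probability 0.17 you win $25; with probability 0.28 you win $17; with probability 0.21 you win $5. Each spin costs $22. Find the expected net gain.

3.02

E[payout] = 44·0.34 + 25·0.17 + 17·0.28 + 5·0.21
 = 14.96 + 4.25 + 4.76 + 1.05
 = 25.02
Net = 25.02 - 22 = 3.02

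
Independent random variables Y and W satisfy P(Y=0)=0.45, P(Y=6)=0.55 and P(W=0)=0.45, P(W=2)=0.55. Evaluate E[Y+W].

4.4

E[Y+W] = Σ_y Σ_w (y+w) · P(Y=y)P(W=w)
 = 0·0.2025 + 2·0.2475 + 6·0.2475 + 8·0.3025
 = 0 + 0.495 + 1.485 + 2.42
 = 4.4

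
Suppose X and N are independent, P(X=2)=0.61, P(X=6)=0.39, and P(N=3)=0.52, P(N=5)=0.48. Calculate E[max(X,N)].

E[max(X,N)] = Σ_x Σ_n max(x,n) · P(X=x)P(N=n)
 = 3·0.3172 + 5·0.2928 + 6·0.2028 + 6·0.1872
 = 0.9516 + 1.464 + 1.2168 + 1.1232
 = 4.7556

4.7556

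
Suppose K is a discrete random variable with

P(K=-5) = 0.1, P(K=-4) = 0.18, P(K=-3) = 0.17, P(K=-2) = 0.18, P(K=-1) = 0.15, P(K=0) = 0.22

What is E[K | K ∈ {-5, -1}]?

-2.6

P(K ∈ {-5, -1}) = 0.1 + 0.15 = 0.25.
E[K | K ∈ {-5, -1}] = [(-5)·0.1 + (-1)·0.15] / 0.25
 = -0.65 / 0.25
 = -13/5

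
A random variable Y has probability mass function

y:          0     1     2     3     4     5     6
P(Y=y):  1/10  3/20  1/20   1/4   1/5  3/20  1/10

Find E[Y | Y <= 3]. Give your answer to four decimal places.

P(Y <= 3) = 1/10 + 3/20 + 1/20 + 1/4 = 11/20.
E[Y | Y <= 3] = [0·1/10 + 1·3/20 + 2·1/20 + 3·1/4] / (11/20)
 = 1 / (11/20)
 = 20/11

1.8182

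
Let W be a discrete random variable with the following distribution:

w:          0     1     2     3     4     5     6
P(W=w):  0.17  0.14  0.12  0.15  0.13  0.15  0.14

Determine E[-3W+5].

-3.82

E[-3W+5] = Σ (-3w+5)·P(W=w)
 = 5·0.17 + 2·0.14 + (-1)·0.12 + (-4)·0.15 + (-7)·0.13 + (-10)·0.15 + (-13)·0.14
 = 0.85 + 0.28 + (-0.12) + (-0.6) + (-0.91) + (-1.5) + (-1.82)
 = -3.82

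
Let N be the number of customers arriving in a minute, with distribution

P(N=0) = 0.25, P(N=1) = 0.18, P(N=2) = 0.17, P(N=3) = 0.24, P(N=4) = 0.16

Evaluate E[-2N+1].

-2.76

E[-2N+1] = Σ (-2n+1)·P(N=n)
 = 1·0.25 + (-1)·0.18 + (-3)·0.17 + (-5)·0.24 + (-7)·0.16
 = 0.25 + (-0.18) + (-0.51) + (-1.2) + (-1.12)
 = -2.76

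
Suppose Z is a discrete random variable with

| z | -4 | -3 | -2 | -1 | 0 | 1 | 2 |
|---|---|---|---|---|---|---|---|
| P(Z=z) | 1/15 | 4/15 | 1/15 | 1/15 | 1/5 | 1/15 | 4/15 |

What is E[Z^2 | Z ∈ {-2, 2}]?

P(Z ∈ {-2, 2}) = 1/15 + 4/15 = 1/3.
E[Z^2 | Z ∈ {-2, 2}] = [4·1/15 + 4·4/15] / (1/3)
 = 4/3 / (1/3)
 = 4

4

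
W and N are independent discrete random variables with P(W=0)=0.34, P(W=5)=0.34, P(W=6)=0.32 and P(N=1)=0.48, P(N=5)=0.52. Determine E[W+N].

E[W+N] = Σ_w Σ_n (w+n) · P(W=w)P(N=n)
 = 1·0.1632 + 5·0.1768 + 6·0.1632 + 10·0.1768 + 7·0.1536 + 11·0.1664
 = 0.1632 + 0.884 + 0.9792 + 1.768 + 1.0752 + 1.8304
 = 6.7

6.7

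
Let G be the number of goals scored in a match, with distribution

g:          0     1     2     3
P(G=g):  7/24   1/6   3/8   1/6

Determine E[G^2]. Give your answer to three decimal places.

E[G^2] = Σ g^2·P(G=g)
 = 0·7/24 + 1·1/6 + 4·3/8 + 9·1/6
 = 0 + 1/6 + 3/2 + 3/2
 = 19/6

3.167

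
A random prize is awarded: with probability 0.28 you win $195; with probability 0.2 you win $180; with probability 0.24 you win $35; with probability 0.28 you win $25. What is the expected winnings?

E[payout] = 195·0.28 + 180·0.2 + 35·0.24 + 25·0.28
 = 54.6 + 36 + 8.4 + 7
 = 106

106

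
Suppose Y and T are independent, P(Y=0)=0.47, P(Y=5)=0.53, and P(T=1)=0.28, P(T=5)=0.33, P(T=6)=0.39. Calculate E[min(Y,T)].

2.0564

E[min(Y,T)] = Σ_y Σ_t min(y,t) · P(Y=y)P(T=t)
 = 0·0.1316 + 0·0.1551 + 0·0.1833 + 1·0.1484 + 5·0.1749 + 5·0.2067
 = 0 + 0 + 0 + 0.1484 + 0.8745 + 1.0335
 = 2.0564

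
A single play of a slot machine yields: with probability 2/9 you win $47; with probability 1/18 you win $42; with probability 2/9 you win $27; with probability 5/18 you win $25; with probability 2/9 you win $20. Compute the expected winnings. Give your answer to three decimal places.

30.167

E[payout] = 47·2/9 + 42·1/18 + 27·2/9 + 25·5/18 + 20·2/9
 = 94/9 + 7/3 + 6 + 125/18 + 40/9
 = 181/6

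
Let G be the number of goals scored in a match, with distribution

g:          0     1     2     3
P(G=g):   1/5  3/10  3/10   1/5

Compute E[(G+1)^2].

7.3

E[(G+1)^2] = Σ (g+1)^2·P(G=g)
 = 1·1/5 + 4·3/10 + 9·3/10 + 16·1/5
 = 1/5 + 6/5 + 27/10 + 16/5
 = 73/10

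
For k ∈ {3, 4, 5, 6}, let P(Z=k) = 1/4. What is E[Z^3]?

108

E[Z^3] = Σ z^3·P(Z=z)
 = 27·1/4 + 64·1/4 + 125·1/4 + 216·1/4
 = 27/4 + 16 + 125/4 + 54
 = 108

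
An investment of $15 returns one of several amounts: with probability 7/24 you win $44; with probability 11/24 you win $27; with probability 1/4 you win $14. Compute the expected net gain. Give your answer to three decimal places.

E[payout] = 44·7/24 + 27·11/24 + 14·1/4
 = 77/6 + 99/8 + 7/2
 = 689/24
Net = 689/24 - 15 = 329/24

13.708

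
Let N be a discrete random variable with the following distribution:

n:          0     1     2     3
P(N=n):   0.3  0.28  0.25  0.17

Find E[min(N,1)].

E[min(N,1)] = Σ min(n,1)·P(N=n)
 = 0·0.3 + 1·0.28 + 1·0.25 + 1·0.17
 = 0 + 0.28 + 0.25 + 0.17
 = 0.7

0.7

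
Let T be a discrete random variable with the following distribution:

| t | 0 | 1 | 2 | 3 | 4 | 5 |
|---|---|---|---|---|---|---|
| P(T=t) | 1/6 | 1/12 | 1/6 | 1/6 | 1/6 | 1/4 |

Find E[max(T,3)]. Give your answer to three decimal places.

3.667

E[max(T,3)] = Σ max(t,3)·P(T=t)
 = 3·1/6 + 3·1/12 + 3·1/6 + 3·1/6 + 4·1/6 + 5·1/4
 = 1/2 + 1/4 + 1/2 + 1/2 + 2/3 + 5/4
 = 11/3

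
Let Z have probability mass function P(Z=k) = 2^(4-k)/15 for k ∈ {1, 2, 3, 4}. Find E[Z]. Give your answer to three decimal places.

1.733

E[Z] = Σ z·P(Z=z)
 = 1·8/15 + 2·4/15 + 3·2/15 + 4·1/15
 = 8/15 + 8/15 + 2/5 + 4/15
 = 26/15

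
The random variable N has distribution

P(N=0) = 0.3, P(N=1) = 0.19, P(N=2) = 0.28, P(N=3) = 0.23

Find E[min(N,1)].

0.7

E[min(N,1)] = Σ min(n,1)·P(N=n)
 = 0·0.3 + 1·0.19 + 1·0.28 + 1·0.23
 = 0 + 0.19 + 0.28 + 0.23
 = 0.7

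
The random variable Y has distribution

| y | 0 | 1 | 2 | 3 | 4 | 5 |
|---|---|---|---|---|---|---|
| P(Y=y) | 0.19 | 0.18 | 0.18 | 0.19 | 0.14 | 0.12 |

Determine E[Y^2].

E[Y^2] = Σ y^2·P(Y=y)
 = 0·0.19 + 1·0.18 + 4·0.18 + 9·0.19 + 16·0.14 + 25·0.12
 = 0 + 0.18 + 0.72 + 1.71 + 2.24 + 3
 = 7.85

7.85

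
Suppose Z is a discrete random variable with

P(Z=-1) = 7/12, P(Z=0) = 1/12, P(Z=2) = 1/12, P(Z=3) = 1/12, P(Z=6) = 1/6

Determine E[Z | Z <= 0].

-0.875

P(Z <= 0) = 7/12 + 1/12 = 2/3.
E[Z | Z <= 0] = [(-1)·7/12 + 0·1/12] / (2/3)
 = -7/12 / (2/3)
 = -7/8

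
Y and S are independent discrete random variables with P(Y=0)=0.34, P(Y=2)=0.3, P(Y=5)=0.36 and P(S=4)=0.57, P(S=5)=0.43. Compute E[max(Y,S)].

E[max(Y,S)] = Σ_y Σ_s max(y,s) · P(Y=y)P(S=s)
 = 4·0.1938 + 5·0.1462 + 4·0.171 + 5·0.129 + 5·0.2052 + 5·0.1548
 = 0.7752 + 0.731 + 0.684 + 0.645 + 1.026 + 0.774
 = 4.6352

4.6352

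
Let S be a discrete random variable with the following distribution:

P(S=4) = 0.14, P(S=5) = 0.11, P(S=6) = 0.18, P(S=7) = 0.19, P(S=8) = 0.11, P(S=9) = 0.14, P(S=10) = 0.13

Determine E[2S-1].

12.92

E[2S-1] = Σ (2s-1)·P(S=s)
 = 7·0.14 + 9·0.11 + 11·0.18 + 13·0.19 + 15·0.11 + 17·0.14 + 19·0.13
 = 0.98 + 0.99 + 1.98 + 2.47 + 1.65 + 2.38 + 2.47
 = 12.92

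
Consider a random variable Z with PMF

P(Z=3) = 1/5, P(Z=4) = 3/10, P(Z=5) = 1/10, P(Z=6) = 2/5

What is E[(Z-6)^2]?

3.1

E[(Z-6)^2] = Σ (z-6)^2·P(Z=z)
 = 9·1/5 + 4·3/10 + 1·1/10 + 0·2/5
 = 9/5 + 6/5 + 1/10 + 0
 = 31/10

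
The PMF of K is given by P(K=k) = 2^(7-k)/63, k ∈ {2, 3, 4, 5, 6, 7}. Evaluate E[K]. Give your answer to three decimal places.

E[K] = Σ k·P(K=k)
 = 2·32/63 + 3·16/63 + 4·8/63 + 5·4/63 + 6·2/63 + 7·1/63
 = 64/63 + 16/21 + 32/63 + 20/63 + 4/21 + 1/9
 = 61/21

2.905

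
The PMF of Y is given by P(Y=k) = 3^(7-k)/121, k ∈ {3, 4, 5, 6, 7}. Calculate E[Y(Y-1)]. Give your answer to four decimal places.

E[Y(Y-1)] = Σ y(y-1)·P(Y=y)
 = 6·81/121 + 12·27/121 + 20·9/121 + 30·3/121 + 42·1/121
 = 486/121 + 324/121 + 180/121 + 90/121 + 42/121
 = 102/11

9.2727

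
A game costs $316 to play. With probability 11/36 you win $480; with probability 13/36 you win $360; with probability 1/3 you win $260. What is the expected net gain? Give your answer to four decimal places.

E[payout] = 480·11/36 + 360·13/36 + 260·1/3
 = 440/3 + 130 + 260/3
 = 1090/3
Net = 1090/3 - 316 = 142/3

47.3333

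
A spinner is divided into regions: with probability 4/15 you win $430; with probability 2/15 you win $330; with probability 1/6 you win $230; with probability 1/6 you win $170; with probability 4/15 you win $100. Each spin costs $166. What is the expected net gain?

86

E[payout] = 430·4/15 + 330·2/15 + 230·1/6 + 170·1/6 + 100·4/15
 = 344/3 + 44 + 115/3 + 85/3 + 80/3
 = 252
Net = 252 - 166 = 86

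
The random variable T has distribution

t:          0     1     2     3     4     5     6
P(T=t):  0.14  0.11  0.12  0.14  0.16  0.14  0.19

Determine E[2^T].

21.16

E[2^T] = Σ 2^t·P(T=t)
 = 1·0.14 + 2·0.11 + 4·0.12 + 8·0.14 + 16·0.16 + 32·0.14 + 64·0.19
 = 0.14 + 0.22 + 0.48 + 1.12 + 2.56 + 4.48 + 12.16
 = 21.16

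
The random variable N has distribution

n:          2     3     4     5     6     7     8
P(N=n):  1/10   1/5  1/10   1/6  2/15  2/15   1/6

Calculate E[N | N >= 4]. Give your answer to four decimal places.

6.1429

P(N >= 4) = 1/10 + 1/6 + 2/15 + 2/15 + 1/6 = 7/10.
E[N | N >= 4] = [4·1/10 + 5·1/6 + 6·2/15 + 7·2/15 + 8·1/6] / (7/10)
 = 43/10 / (7/10)
 = 43/7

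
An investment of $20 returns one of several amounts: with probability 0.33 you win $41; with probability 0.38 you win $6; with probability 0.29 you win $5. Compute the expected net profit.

E[payout] = 41·0.33 + 6·0.38 + 5·0.29
 = 13.53 + 2.28 + 1.45
 = 17.26
Net = 17.26 - 20 = -2.74

-2.74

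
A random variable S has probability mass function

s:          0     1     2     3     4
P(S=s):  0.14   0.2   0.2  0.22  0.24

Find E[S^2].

6.82

E[S^2] = Σ s^2·P(S=s)
 = 0·0.14 + 1·0.2 + 4·0.2 + 9·0.22 + 16·0.24
 = 0 + 0.2 + 0.8 + 1.98 + 3.84
 = 6.82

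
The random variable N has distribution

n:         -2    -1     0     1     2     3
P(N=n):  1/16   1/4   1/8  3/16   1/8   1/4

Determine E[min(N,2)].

0.5625

E[min(N,2)] = Σ min(n,2)·P(N=n)
 = (-2)·1/16 + (-1)·1/4 + 0·1/8 + 1·3/16 + 2·1/8 + 2·1/4
 = (-1/8) + (-1/4) + 0 + 3/16 + 1/4 + 1/2
 = 9/16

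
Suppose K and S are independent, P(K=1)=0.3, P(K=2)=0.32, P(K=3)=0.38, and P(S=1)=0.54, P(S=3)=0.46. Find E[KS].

3.9936

E[KS] = Σ_k Σ_s ks · P(K=k)P(S=s)
 = 1·0.162 + 3·0.138 + 2·0.1728 + 6·0.1472 + 3·0.2052 + 9·0.1748
 = 0.162 + 0.414 + 0.3456 + 0.8832 + 0.6156 + 1.5732
 = 3.9936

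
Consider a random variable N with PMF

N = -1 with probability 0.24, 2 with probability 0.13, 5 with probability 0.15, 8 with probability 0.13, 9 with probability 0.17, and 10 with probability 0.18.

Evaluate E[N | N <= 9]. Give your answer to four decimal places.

4.0732

P(N <= 9) = 0.24 + 0.13 + 0.15 + 0.13 + 0.17 = 0.82.
E[N | N <= 9] = [(-1)·0.24 + 2·0.13 + 5·0.15 + 8·0.13 + 9·0.17] / 0.82
 = 3.34 / 0.82
 = 167/41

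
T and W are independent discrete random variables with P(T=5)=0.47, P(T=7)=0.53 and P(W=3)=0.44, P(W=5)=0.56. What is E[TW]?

E[TW] = Σ_t Σ_w tw · P(T=t)P(W=w)
 = 15·0.2068 + 25·0.2632 + 21·0.2332 + 35·0.2968
 = 3.102 + 6.58 + 4.8972 + 10.388
 = 24.9672

24.9672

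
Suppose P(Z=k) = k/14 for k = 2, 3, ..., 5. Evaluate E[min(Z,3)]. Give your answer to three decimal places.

E[min(Z,3)] = Σ min(z,3)·P(Z=z)
 = 2·1/7 + 3·3/14 + 3·2/7 + 3·5/14
 = 2/7 + 9/14 + 6/7 + 15/14
 = 20/7

2.857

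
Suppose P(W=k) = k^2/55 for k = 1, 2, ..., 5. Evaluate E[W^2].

E[W^2] = Σ w^2·P(W=w)
 = 1·1/55 + 4·4/55 + 9·9/55 + 16·16/55 + 25·5/11
 = 1/55 + 16/55 + 81/55 + 256/55 + 125/11
 = 89/5

17.8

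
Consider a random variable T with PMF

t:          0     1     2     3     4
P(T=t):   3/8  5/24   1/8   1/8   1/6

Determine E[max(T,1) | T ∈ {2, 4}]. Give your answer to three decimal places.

P(T ∈ {2, 4}) = 1/8 + 1/6 = 7/24.
E[max(T,1) | T ∈ {2, 4}] = [2·1/8 + 4·1/6] / (7/24)
 = 11/12 / (7/24)
 = 22/7

3.143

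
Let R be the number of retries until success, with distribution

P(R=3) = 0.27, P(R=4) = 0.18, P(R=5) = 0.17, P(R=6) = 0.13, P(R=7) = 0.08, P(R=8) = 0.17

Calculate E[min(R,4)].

3.73

E[min(R,4)] = Σ min(r,4)·P(R=r)
 = 3·0.27 + 4·0.18 + 4·0.17 + 4·0.13 + 4·0.08 + 4·0.17
 = 0.81 + 0.72 + 0.68 + 0.52 + 0.32 + 0.68
 = 3.73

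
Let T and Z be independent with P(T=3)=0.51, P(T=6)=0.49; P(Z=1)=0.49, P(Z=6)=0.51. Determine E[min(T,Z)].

E[min(T,Z)] = Σ_t Σ_z min(t,z) · P(T=t)P(Z=z)
 = 1·0.2499 + 3·0.2601 + 1·0.2401 + 6·0.2499
 = 0.2499 + 0.7803 + 0.2401 + 1.4994
 = 2.7697

2.7697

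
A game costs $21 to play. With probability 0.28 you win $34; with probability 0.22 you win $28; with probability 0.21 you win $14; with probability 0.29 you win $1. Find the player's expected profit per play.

-2.09

E[payout] = 34·0.28 + 28·0.22 + 14·0.21 + 1·0.29
 = 9.52 + 6.16 + 2.94 + 0.29
 = 18.91
Net = 18.91 - 21 = -2.09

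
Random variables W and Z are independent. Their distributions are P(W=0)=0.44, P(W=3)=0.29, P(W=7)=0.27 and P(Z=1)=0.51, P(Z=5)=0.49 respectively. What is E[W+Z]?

E[W+Z] = Σ_w Σ_z (w+z) · P(W=w)P(Z=z)
 = 1·0.2244 + 5·0.2156 + 4·0.1479 + 8·0.1421 + 8·0.1377 + 12·0.1323
 = 0.2244 + 1.078 + 0.5916 + 1.1368 + 1.1016 + 1.5876
 = 5.72

5.72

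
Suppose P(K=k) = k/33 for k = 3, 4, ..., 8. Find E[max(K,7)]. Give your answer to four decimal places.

7.2424

E[max(K,7)] = Σ max(k,7)·P(K=k)
 = 7·1/11 + 7·4/33 + 7·5/33 + 7·2/11 + 7·7/33 + 8·8/33
 = 7/11 + 28/33 + 35/33 + 14/11 + 49/33 + 64/33
 = 239/33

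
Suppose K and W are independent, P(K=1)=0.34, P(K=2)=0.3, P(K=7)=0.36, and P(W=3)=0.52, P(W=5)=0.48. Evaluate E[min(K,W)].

E[min(K,W)] = Σ_k Σ_w min(k,w) · P(K=k)P(W=w)
 = 1·0.1768 + 1·0.1632 + 2·0.156 + 2·0.144 + 3·0.1872 + 5·0.1728
 = 0.1768 + 0.1632 + 0.312 + 0.288 + 0.5616 + 0.864
 = 2.3656

2.3656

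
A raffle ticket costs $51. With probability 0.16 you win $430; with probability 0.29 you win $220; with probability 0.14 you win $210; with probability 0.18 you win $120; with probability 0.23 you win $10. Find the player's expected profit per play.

E[payout] = 430·0.16 + 220·0.29 + 210·0.14 + 120·0.18 + 10·0.23
 = 68.8 + 63.8 + 29.4 + 21.6 + 2.3
 = 185.9
Net = 185.9 - 51 = 134.9

134.9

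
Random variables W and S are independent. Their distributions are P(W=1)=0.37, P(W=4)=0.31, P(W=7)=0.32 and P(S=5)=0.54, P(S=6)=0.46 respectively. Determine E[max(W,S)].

E[max(W,S)] = Σ_w Σ_s max(w,s) · P(W=w)P(S=s)
 = 5·0.1998 + 6·0.1702 + 5·0.1674 + 6·0.1426 + 7·0.1728 + 7·0.1472
 = 0.999 + 1.0212 + 0.837 + 0.8556 + 1.2096 + 1.0304
 = 5.9528

5.9528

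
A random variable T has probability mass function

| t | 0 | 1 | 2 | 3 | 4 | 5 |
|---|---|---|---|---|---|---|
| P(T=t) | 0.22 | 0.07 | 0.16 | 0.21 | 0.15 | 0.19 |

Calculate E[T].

2.57

E[T] = Σ t·P(T=t)
 = 0·0.22 + 1·0.07 + 2·0.16 + 3·0.21 + 4·0.15 + 5·0.19
 = 0 + 0.07 + 0.32 + 0.63 + 0.6 + 0.95
 = 2.57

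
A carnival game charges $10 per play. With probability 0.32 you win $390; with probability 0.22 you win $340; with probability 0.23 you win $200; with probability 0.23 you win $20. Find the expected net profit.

E[payout] = 390·0.32 + 340·0.22 + 200·0.23 + 20·0.23
 = 124.8 + 74.8 + 46 + 4.6
 = 250.2
Net = 250.2 - 10 = 240.2

240.2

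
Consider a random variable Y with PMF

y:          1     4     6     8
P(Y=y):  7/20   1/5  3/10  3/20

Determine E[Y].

E[Y] = Σ y·P(Y=y)
 = 1·7/20 + 4·1/5 + 6·3/10 + 8·3/20
 = 7/20 + 4/5 + 9/5 + 6/5
 = 83/20

4.15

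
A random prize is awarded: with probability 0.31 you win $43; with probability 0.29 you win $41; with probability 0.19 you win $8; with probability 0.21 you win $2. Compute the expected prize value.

E[payout] = 43·0.31 + 41·0.29 + 8·0.19 + 2·0.21
 = 13.33 + 11.89 + 1.52 + 0.42
 = 27.16

27.16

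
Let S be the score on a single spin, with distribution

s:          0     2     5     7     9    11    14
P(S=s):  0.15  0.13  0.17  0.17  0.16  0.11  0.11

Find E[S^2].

E[S^2] = Σ s^2·P(S=s)
 = 0·0.15 + 4·0.13 + 25·0.17 + 49·0.17 + 81·0.16 + 121·0.11 + 196·0.11
 = 0 + 0.52 + 4.25 + 8.33 + 12.96 + 13.31 + 21.56
 = 60.93

60.93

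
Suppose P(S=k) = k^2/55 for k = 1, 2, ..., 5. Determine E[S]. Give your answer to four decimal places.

E[S] = Σ s·P(S=s)
 = 1·1/55 + 2·4/55 + 3·9/55 + 4·16/55 + 5·5/11
 = 1/55 + 8/55 + 27/55 + 64/55 + 25/11
 = 45/11

4.0909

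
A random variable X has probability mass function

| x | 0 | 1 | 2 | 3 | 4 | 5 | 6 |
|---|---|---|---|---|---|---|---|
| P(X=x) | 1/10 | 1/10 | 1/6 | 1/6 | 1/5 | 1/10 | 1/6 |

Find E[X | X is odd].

3

P(X is odd) = 1/10 + 1/6 + 1/10 = 11/30.
E[X | X is odd] = [1·1/10 + 3·1/6 + 5·1/10] / (11/30)
 = 11/10 / (11/30)
 = 3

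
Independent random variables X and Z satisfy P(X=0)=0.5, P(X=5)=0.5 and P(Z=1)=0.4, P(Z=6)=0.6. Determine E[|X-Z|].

3.1

E[|X-Z|] = Σ_x Σ_z |x-z| · P(X=x)P(Z=z)
 = 1·0.2 + 6·0.3 + 4·0.2 + 1·0.3
 = 0.2 + 1.8 + 0.8 + 0.3
 = 3.1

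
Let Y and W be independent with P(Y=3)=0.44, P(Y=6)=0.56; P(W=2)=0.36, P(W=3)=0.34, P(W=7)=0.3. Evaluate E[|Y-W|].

E[|Y-W|] = Σ_y Σ_w |y-w| · P(Y=y)P(W=w)
 = 1·0.1584 + 0·0.1496 + 4·0.132 + 4·0.2016 + 3·0.1904 + 1·0.168
 = 0.1584 + 0 + 0.528 + 0.8064 + 0.5712 + 0.168
 = 2.232

2.232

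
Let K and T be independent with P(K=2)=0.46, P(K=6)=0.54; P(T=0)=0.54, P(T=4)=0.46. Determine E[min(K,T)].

E[min(K,T)] = Σ_k Σ_t min(k,t) · P(K=k)P(T=t)
 = 0·0.2484 + 2·0.2116 + 0·0.2916 + 4·0.2484
 = 0 + 0.4232 + 0 + 0.9936
 = 1.4168

1.4168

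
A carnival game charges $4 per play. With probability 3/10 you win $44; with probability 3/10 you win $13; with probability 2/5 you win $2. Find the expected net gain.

13.9

E[payout] = 44·3/10 + 13·3/10 + 2·2/5
 = 66/5 + 39/10 + 4/5
 = 179/10
Net = 179/10 - 4 = 139/10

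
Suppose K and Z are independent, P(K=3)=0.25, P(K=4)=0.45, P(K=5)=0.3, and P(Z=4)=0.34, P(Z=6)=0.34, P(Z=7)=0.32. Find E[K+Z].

E[K+Z] = Σ_k Σ_z (k+z) · P(K=k)P(Z=z)
 = 7·0.085 + 9·0.085 + 10·0.08 + 8·0.153 + 10·0.153 + 11·0.144 + 9·0.102 + 11·0.102 + 12·0.096
 = 0.595 + 0.765 + 0.8 + 1.224 + 1.53 + 1.584 + 0.918 + 1.122 + 1.152
 = 9.69

9.69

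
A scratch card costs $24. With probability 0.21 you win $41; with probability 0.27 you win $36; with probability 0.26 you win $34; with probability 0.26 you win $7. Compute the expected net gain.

4.99

E[payout] = 41·0.21 + 36·0.27 + 34·0.26 + 7·0.26
 = 8.61 + 9.72 + 8.84 + 1.82
 = 28.99
Net = 28.99 - 24 = 4.99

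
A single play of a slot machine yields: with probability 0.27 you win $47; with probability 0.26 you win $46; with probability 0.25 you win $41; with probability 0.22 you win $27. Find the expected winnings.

E[payout] = 47·0.27 + 46·0.26 + 41·0.25 + 27·0.22
 = 12.69 + 11.96 + 10.25 + 5.94
 = 40.84

40.84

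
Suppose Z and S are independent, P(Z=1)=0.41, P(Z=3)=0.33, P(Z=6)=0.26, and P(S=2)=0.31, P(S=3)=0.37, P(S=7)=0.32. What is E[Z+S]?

6.93

E[Z+S] = Σ_z Σ_s (z+s) · P(Z=z)P(S=s)
 = 3·0.1271 + 4·0.1517 + 8·0.1312 + 5·0.1023 + 6·0.1221 + 10·0.1056 + 8·0.0806 + 9·0.0962 + 13·0.0832
 = 0.3813 + 0.6068 + 1.0496 + 0.5115 + 0.7326 + 1.056 + 0.6448 + 0.8658 + 1.0816
 = 6.93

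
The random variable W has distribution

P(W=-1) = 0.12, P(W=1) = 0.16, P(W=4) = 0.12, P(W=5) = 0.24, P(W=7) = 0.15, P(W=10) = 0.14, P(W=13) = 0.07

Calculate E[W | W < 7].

2.6875

P(W < 7) = 0.12 + 0.16 + 0.12 + 0.24 = 0.64.
E[W | W < 7] = [(-1)·0.12 + 1·0.16 + 4·0.12 + 5·0.24] / 0.64
 = 1.72 / 0.64
 = 43/16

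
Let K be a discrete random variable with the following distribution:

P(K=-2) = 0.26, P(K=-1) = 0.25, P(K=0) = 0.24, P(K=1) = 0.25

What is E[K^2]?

E[K^2] = Σ k^2·P(K=k)
 = 4·0.26 + 1·0.25 + 0·0.24 + 1·0.25
 = 1.04 + 0.25 + 0 + 0.25
 = 1.54

1.54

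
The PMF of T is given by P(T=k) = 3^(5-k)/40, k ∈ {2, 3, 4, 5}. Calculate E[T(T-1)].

4.1

E[T(T-1)] = Σ t(t-1)·P(T=t)
 = 2·27/40 + 6·9/40 + 12·3/40 + 20·1/40
 = 27/20 + 27/20 + 9/10 + 1/2
 = 41/10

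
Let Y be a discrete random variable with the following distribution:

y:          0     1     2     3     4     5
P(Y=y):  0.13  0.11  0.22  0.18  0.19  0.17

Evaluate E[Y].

E[Y] = Σ y·P(Y=y)
 = 0·0.13 + 1·0.11 + 2·0.22 + 3·0.18 + 4·0.19 + 5·0.17
 = 0 + 0.11 + 0.44 + 0.54 + 0.76 + 0.85
 = 2.7

2.7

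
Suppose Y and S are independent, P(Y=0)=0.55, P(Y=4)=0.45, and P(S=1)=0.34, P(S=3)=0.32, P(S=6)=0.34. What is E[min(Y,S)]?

E[min(Y,S)] = Σ_y Σ_s min(y,s) · P(Y=y)P(S=s)
 = 0·0.187 + 0·0.176 + 0·0.187 + 1·0.153 + 3·0.144 + 4·0.153
 = 0 + 0 + 0 + 0.153 + 0.432 + 0.612
 = 1.197

1.197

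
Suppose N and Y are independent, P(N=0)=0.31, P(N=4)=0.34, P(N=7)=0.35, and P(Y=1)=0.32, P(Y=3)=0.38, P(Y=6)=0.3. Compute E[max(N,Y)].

5.0246

E[max(N,Y)] = Σ_n Σ_y max(n,y) · P(N=n)P(Y=y)
 = 1·0.0992 + 3·0.1178 + 6·0.093 + 4·0.1088 + 4·0.1292 + 6·0.102 + 7·0.112 + 7·0.133 + 7·0.105
 = 0.0992 + 0.3534 + 0.558 + 0.4352 + 0.5168 + 0.612 + 0.784 + 0.931 + 0.735
 = 5.0246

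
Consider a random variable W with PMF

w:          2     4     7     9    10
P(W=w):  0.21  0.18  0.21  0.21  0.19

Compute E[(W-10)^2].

E[(W-10)^2] = Σ (w-10)^2·P(W=w)
 = 64·0.21 + 36·0.18 + 9·0.21 + 1·0.21 + 0·0.19
 = 13.44 + 6.48 + 1.89 + 0.21 + 0
 = 22.02

22.02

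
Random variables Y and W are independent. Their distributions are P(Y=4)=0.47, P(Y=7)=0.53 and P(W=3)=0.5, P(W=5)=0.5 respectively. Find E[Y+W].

E[Y+W] = Σ_y Σ_w (y+w) · P(Y=y)P(W=w)
 = 7·0.235 + 9·0.235 + 10·0.265 + 12·0.265
 = 1.645 + 2.115 + 2.65 + 3.18
 = 9.59

9.59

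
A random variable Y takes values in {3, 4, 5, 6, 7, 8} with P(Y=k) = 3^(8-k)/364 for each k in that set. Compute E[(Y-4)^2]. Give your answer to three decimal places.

0.959

E[(Y-4)^2] = Σ (y-4)^2·P(Y=y)
 = 1·243/364 + 0·81/364 + 1·27/364 + 4·9/364 + 9·3/364 + 16·1/364
 = 243/364 + 0 + 27/364 + 9/91 + 27/364 + 4/91
 = 349/364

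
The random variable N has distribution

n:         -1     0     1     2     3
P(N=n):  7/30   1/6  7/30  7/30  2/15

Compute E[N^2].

2.6

E[N^2] = Σ n^2·P(N=n)
 = 1·7/30 + 0·1/6 + 1·7/30 + 4·7/30 + 9·2/15
 = 7/30 + 0 + 7/30 + 14/15 + 6/5
 = 13/5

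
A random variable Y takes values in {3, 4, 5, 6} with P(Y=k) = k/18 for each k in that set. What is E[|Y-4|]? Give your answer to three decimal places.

1.111

E[|Y-4|] = Σ |y-4|·P(Y=y)
 = 1·1/6 + 0·2/9 + 1·5/18 + 2·1/3
 = 1/6 + 0 + 5/18 + 2/3
 = 10/9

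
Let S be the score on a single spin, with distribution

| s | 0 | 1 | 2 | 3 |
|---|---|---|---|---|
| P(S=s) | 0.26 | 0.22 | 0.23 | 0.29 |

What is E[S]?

E[S] = Σ s·P(S=s)
 = 0·0.26 + 1·0.22 + 2·0.23 + 3·0.29
 = 0 + 0.22 + 0.46 + 0.87
 = 1.55

1.55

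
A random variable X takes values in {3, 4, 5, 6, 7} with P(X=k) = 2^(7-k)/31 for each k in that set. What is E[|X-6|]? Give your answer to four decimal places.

2.2258

E[|X-6|] = Σ |x-6|·P(X=x)
 = 3·16/31 + 2·8/31 + 1·4/31 + 0·2/31 + 1·1/31
 = 48/31 + 16/31 + 4/31 + 0 + 1/31
 = 69/31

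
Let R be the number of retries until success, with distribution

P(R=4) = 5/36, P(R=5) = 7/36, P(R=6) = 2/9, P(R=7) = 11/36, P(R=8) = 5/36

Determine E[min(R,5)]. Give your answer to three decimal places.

4.861

E[min(R,5)] = Σ min(r,5)·P(R=r)
 = 4·5/36 + 5·7/36 + 5·2/9 + 5·11/36 + 5·5/36
 = 5/9 + 35/36 + 10/9 + 55/36 + 25/36
 = 175/36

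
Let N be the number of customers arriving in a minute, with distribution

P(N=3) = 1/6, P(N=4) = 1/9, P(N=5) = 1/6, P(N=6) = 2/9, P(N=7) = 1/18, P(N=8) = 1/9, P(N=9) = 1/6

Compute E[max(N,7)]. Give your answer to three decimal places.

7.444

E[max(N,7)] = Σ max(n,7)·P(N=n)
 = 7·1/6 + 7·1/9 + 7·1/6 + 7·2/9 + 7·1/18 + 8·1/9 + 9·1/6
 = 7/6 + 7/9 + 7/6 + 14/9 + 7/18 + 8/9 + 3/2
 = 67/9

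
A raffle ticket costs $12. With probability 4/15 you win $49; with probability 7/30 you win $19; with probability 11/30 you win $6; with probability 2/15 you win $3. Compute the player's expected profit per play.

E[payout] = 49·4/15 + 19·7/30 + 6·11/30 + 3·2/15
 = 196/15 + 133/30 + 11/5 + 2/5
 = 201/10
Net = 201/10 - 12 = 81/10

8.1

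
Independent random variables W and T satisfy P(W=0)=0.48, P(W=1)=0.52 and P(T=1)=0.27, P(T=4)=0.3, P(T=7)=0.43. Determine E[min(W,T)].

0.52

E[min(W,T)] = Σ_w Σ_t min(w,t) · P(W=w)P(T=t)
 = 0·0.1296 + 0·0.144 + 0·0.2064 + 1·0.1404 + 1·0.156 + 1·0.2236
 = 0 + 0 + 0 + 0.1404 + 0.156 + 0.2236
 = 0.52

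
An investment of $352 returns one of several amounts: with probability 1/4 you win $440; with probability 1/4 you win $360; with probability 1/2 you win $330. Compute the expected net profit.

13

E[payout] = 440·1/4 + 360·1/4 + 330·1/2
 = 110 + 90 + 165
 = 365
Net = 365 - 352 = 13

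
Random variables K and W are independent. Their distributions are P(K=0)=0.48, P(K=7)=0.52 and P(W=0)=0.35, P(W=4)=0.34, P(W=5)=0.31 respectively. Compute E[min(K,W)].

1.5132

E[min(K,W)] = Σ_k Σ_w min(k,w) · P(K=k)P(W=w)
 = 0·0.168 + 0·0.1632 + 0·0.1488 + 0·0.182 + 4·0.1768 + 5·0.1612
 = 0 + 0 + 0 + 0 + 0.7072 + 0.806
 = 1.5132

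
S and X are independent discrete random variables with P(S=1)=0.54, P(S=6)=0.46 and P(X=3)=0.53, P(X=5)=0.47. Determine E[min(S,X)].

E[min(S,X)] = Σ_s Σ_x min(s,x) · P(S=s)P(X=x)
 = 1·0.2862 + 1·0.2538 + 3·0.2438 + 5·0.2162
 = 0.2862 + 0.2538 + 0.7314 + 1.081
 = 2.3524

2.3524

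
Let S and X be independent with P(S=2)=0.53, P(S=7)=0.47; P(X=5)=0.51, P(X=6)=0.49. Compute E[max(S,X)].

6.1997

E[max(S,X)] = Σ_s Σ_x max(s,x) · P(S=s)P(X=x)
 = 5·0.2703 + 6·0.2597 + 7·0.2397 + 7·0.2303
 = 1.3515 + 1.5582 + 1.6779 + 1.6121
 = 6.1997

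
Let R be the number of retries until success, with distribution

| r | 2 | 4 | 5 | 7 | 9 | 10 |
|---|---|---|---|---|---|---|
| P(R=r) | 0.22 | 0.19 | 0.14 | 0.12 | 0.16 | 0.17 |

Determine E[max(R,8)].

8.5

E[max(R,8)] = Σ max(r,8)·P(R=r)
 = 8·0.22 + 8·0.19 + 8·0.14 + 8·0.12 + 9·0.16 + 10·0.17
 = 1.76 + 1.52 + 1.12 + 0.96 + 1.44 + 1.7
 = 8.5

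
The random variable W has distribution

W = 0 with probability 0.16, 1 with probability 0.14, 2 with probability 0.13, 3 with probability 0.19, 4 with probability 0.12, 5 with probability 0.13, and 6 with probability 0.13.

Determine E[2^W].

16.88

E[2^W] = Σ 2^w·P(W=w)
 = 1·0.16 + 2·0.14 + 4·0.13 + 8·0.19 + 16·0.12 + 32·0.13 + 64·0.13
 = 0.16 + 0.28 + 0.52 + 1.52 + 1.92 + 4.16 + 8.32
 = 16.88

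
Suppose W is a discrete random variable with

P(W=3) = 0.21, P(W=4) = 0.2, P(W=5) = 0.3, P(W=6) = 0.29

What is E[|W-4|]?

1.09

E[|W-4|] = Σ |w-4|·P(W=w)
 = 1·0.21 + 0·0.2 + 1·0.3 + 2·0.29
 = 0.21 + 0 + 0.3 + 0.58
 = 1.09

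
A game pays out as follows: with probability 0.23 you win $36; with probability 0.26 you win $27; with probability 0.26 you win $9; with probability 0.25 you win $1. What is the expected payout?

E[payout] = 36·0.23 + 27·0.26 + 9·0.26 + 1·0.25
 = 8.28 + 7.02 + 2.34 + 0.25
 = 17.89

17.89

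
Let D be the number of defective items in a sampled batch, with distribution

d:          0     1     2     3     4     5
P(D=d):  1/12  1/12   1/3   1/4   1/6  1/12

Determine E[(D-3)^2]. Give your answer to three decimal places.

1.917

E[(D-3)^2] = Σ (d-3)^2·P(D=d)
 = 9·1/12 + 4·1/12 + 1·1/3 + 0·1/4 + 1·1/6 + 4·1/12
 = 3/4 + 1/3 + 1/3 + 0 + 1/6 + 1/3
 = 23/12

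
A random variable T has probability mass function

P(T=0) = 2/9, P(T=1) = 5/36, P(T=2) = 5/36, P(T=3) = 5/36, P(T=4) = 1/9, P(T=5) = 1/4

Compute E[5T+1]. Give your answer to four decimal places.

13.6389

E[5T+1] = Σ (5t+1)·P(T=t)
 = 1·2/9 + 6·5/36 + 11·5/36 + 16·5/36 + 21·1/9 + 26·1/4
 = 2/9 + 5/6 + 55/36 + 20/9 + 7/3 + 13/2
 = 491/36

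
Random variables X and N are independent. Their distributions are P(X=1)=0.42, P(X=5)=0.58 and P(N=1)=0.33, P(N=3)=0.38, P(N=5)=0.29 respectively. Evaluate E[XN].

9.6944

E[XN] = Σ_x Σ_n xn · P(X=x)P(N=n)
 = 1·0.1386 + 3·0.1596 + 5·0.1218 + 5·0.1914 + 15·0.2204 + 25·0.1682
 = 0.1386 + 0.4788 + 0.609 + 0.957 + 3.306 + 4.205
 = 9.6944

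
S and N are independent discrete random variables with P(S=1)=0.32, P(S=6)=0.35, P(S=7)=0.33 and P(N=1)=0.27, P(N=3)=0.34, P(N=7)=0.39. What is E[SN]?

19.0146

E[SN] = Σ_s Σ_n sn · P(S=s)P(N=n)
 = 1·0.0864 + 3·0.1088 + 7·0.1248 + 6·0.0945 + 18·0.119 + 42·0.1365 + 7·0.0891 + 21·0.1122 + 49·0.1287
 = 0.0864 + 0.3264 + 0.8736 + 0.567 + 2.142 + 5.733 + 0.6237 + 2.3562 + 6.3063
 = 19.0146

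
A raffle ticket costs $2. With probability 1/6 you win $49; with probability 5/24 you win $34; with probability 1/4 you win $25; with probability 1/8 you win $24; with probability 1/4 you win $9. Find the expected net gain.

24.75

E[payout] = 49·1/6 + 34·5/24 + 25·1/4 + 24·1/8 + 9·1/4
 = 49/6 + 85/12 + 25/4 + 3 + 9/4
 = 107/4
Net = 107/4 - 2 = 99/4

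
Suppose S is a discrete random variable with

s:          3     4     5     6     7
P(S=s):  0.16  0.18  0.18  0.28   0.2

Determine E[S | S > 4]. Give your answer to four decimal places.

P(S > 4) = 0.18 + 0.28 + 0.2 = 0.66.
E[S | S > 4] = [5·0.18 + 6·0.28 + 7·0.2] / 0.66
 = 3.98 / 0.66
 = 199/33

6.0303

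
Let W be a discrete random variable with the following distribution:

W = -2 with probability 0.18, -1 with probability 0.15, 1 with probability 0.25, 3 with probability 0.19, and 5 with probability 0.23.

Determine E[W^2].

E[W^2] = Σ w^2·P(W=w)
 = 4·0.18 + 1·0.15 + 1·0.25 + 9·0.19 + 25·0.23
 = 0.72 + 0.15 + 0.25 + 1.71 + 5.75
 = 8.58

8.58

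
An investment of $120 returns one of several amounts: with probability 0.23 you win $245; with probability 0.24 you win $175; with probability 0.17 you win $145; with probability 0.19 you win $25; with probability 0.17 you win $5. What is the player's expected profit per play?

8.6

E[payout] = 245·0.23 + 175·0.24 + 145·0.17 + 25·0.19 + 5·0.17
 = 56.35 + 42 + 24.65 + 4.75 + 0.85
 = 128.6
Net = 128.6 - 120 = 8.6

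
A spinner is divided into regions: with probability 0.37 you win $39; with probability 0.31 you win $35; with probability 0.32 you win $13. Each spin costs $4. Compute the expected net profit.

25.44

E[payout] = 39·0.37 + 35·0.31 + 13·0.32
 = 14.43 + 10.85 + 4.16
 = 29.44
Net = 29.44 - 4 = 25.44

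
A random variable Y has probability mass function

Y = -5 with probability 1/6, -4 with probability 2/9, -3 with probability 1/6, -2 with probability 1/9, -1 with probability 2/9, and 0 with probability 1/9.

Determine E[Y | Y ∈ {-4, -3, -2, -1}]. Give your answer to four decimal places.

P(Y ∈ {-4, -3, -2, -1}) = 2/9 + 1/6 + 1/9 + 2/9 = 13/18.
E[Y | Y ∈ {-4, -3, -2, -1}] = [(-4)·2/9 + (-3)·1/6 + (-2)·1/9 + (-1)·2/9] / (13/18)
 = -11/6 / (13/18)
 = -33/13

-2.5385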